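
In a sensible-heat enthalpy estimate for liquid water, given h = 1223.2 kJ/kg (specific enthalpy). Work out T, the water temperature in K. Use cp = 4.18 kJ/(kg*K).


T = h / cp
T = 1223.2 / 4.18
T = 292.6316 deg C
Convert to K: 292.6316 + 273.15 = 565.78 K
T = 565.78 K


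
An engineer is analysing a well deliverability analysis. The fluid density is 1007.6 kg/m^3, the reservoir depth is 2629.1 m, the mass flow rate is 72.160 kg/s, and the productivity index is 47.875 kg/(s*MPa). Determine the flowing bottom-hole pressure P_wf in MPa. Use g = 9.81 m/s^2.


Step 1: P_i = rho*g*h/1e6 = 1007.6*9.81*2629.1/1e6 = 25.98749 MPa
Step 2: P_wf = P_i - mdot/PI = 25.98749 - 72.16/47.875 = 24.480 MPa
P_wf = 24.480 MPa


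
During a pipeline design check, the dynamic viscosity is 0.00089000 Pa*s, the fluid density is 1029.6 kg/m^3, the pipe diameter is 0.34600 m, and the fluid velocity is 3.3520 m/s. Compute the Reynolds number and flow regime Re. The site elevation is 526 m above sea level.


Step 1: Re = rho*vel*D/mu = 1029.6*3.352*0.346/0.00089 = 1.3417e+06
Step 2: Re = 1.3417e+06 > 4000, so flow is turbulent.
Re = 1.3417e+06 (turbulent)


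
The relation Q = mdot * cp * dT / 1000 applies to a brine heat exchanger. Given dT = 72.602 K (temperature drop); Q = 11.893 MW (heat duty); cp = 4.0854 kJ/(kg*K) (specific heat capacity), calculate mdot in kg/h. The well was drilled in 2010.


mdot = Q * 1000 / (cp * dT)
mdot = 11.893 * 1000 / (4.0854 * 72.602)
mdot = 40.09666 kg/s
Convert: 40.09666 kg/s * 3600.0 = 1.4435e+05 kg/h
mdot = 1.4435e+05 kg/h


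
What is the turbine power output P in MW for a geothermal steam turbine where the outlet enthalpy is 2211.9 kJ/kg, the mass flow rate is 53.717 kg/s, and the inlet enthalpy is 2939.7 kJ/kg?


P = mdot * (h_in - h_out) / 1000
P = 53.717 * (2939.7 - 2211.9) / 1000
P = 39.095 MW


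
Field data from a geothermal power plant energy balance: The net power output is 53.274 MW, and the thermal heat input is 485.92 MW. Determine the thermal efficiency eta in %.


eta = W_net / Q_in * 100
eta = 53.274 / 485.92 * 100
eta = 10.964 %


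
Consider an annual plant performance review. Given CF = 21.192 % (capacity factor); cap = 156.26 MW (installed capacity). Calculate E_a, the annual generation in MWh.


E_a = CF / 100 * cap * 8760
E_a = 21.192 / 100 * 156.26 * 8760
E_a = 2.9008e+05 MWh


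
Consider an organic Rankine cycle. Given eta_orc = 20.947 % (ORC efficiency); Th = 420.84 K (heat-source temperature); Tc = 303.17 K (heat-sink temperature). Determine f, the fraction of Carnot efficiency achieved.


f = (eta_orc/100) / (1 - Tc/Th)
f = (20.947/100) / (1 - 303.17/420.84)
f = 0.74916


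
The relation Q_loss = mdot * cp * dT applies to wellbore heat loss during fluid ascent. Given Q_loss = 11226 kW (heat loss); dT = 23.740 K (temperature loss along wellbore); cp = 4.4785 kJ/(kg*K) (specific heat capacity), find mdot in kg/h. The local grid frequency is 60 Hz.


mdot = Q_loss / (cp * dT)
mdot = 11226 / (4.4785 * 23.740)
mdot = 105.5873 kg/s
Convert: 105.5873 kg/s * 3600.0 = 3.8011e+05 kg/h
mdot = 3.8011e+05 kg/h


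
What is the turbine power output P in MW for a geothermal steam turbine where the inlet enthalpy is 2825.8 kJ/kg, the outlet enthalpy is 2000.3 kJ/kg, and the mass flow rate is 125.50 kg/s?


P = mdot * (h_in - h_out) / 1000
P = 125.50 * (2825.8 - 2000.3) / 1000
P = 103.60 MW


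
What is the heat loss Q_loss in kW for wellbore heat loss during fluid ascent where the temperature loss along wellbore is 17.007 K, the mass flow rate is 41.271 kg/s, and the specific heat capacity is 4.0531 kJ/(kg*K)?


Q_loss = mdot * cp * dT
Q_loss = 41.271 * 4.0531 * 17.007
Q_loss = 2844.9 kW


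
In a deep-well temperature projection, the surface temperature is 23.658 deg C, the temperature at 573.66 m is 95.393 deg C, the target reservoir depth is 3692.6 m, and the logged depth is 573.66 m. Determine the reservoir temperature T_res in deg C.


Step 1: grad = (T_d1 - T_surf)/d1 * 1000 = (95.393 - 23.658)/573.66 * 1000 = 125.0479 deg C/km
Step 2: T_res = T_surf + grad*d2/1000 = 23.658 + 125.0479*3692.6/1000 = 485.41 deg C
T_res = 485.41 deg C


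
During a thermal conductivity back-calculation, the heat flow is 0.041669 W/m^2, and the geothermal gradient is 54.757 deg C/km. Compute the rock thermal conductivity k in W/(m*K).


k = q / (grad / 1000)
k = 0.041669 / (54.757 / 1000)
k = 0.76098 W/(m*K)


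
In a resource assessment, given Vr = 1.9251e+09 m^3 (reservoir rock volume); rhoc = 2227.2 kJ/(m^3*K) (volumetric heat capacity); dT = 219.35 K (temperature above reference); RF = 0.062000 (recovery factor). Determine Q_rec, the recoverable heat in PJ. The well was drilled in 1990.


Step 1: Q_s = Vr*rhoc*dT/1e12 = 1.9251e+09*2227.2*219.35/1e12 = 940.4813 PJ
Step 2: Q_rec = Q_s * RF = 940.4813 * 0.062 = 58.310 PJ
Q_rec = 58.310 PJ


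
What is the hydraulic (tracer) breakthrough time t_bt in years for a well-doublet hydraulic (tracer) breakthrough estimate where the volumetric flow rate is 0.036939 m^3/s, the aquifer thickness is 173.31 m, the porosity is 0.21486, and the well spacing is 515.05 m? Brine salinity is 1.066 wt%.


t_bt = pi * hr * phi * L^2 / (3 * Qv) / (365.25*86400)
t_bt = pi * 173.31 * 0.21486 * 515.05^2 / (3 * 0.036939) / (365.25*86400)
t_bt = 8.8740 years


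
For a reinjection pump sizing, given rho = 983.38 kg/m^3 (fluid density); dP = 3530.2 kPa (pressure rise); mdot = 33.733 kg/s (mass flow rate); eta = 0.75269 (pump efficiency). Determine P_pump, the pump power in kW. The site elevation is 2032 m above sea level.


P_pump = mdot * dP / (rho * eta)
P_pump = 33.733 * 3530.2 / (983.38 * 0.75269)
P_pump = 160.89 kW


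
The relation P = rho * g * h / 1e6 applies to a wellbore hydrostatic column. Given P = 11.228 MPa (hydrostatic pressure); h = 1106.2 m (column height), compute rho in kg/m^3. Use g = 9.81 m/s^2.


rho = P * 1e6 / (g * h)
rho = 11.228 * 1e6 / (9.81 * 1106.2)
rho = 1034.7 kg/m^3


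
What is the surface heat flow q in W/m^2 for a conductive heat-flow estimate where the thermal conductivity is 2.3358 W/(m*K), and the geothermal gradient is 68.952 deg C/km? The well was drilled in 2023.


q = k * grad / 1000
q = 2.3358 * 68.952 / 1000
q = 0.16106 W/m^2


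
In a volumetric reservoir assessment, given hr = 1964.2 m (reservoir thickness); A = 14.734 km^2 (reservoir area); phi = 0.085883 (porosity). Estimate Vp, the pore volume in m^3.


Vp = A * 1e6 * hr * phi
Vp = 14.734 * 1e6 * 1964.2 * 0.085883
Vp = 2.4855e+09 m^3


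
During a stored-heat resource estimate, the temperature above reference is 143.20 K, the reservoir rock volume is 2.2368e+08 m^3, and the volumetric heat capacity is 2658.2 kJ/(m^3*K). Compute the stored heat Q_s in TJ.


Q_s = Vr * rhoc * dT / 1e12
Q_s = 2.2368e+08 * 2658.2 * 143.20 / 1e12
Q_s = 85.14474 PJ
Convert: 85.14474 PJ * 1000.0 = 85145 TJ
Q_s = 85145 TJ


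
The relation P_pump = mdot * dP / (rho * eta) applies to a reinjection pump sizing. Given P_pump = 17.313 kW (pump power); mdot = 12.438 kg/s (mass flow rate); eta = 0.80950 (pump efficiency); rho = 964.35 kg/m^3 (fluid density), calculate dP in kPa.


dP = P_pump * rho * eta / mdot
dP = 17.313 * 964.35 * 0.80950 / 12.438
dP = 1086.6 kPa


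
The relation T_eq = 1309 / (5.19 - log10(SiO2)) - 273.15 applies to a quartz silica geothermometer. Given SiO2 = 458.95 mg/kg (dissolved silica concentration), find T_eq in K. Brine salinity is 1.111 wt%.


T_eq = 1309 / (5.19 - log10(SiO2)) - 273.15
T_eq = 1309 / (5.19 - log10(458.95)) - 273.15
T_eq = 244.6026 deg C
Convert to K: 244.6026 + 273.15 = 517.75 K
T_eq = 517.75 K


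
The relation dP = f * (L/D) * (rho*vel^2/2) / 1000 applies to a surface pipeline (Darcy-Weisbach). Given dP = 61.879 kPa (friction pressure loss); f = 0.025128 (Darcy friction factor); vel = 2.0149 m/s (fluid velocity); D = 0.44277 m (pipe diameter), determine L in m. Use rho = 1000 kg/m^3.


L = dP*1000*D / (f*rho*vel^2/2)
L = 61.879*1000*0.44277 / (0.025128*1000*2.0149^2/2)
L = 537.14 m


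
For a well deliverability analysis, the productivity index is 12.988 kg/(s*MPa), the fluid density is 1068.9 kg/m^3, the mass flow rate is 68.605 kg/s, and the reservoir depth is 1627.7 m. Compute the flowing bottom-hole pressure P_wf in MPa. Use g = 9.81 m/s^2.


Step 1: P_i = rho*g*h/1e6 = 1068.9*9.81*1627.7/1e6 = 17.06791 MPa
Step 2: P_wf = P_i - mdot/PI = 17.06791 - 68.605/12.988 = 11.786 MPa
P_wf = 11.786 MPa


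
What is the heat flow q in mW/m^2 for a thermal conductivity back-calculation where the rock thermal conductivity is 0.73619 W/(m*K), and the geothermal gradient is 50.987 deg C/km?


q = k * grad / 1000
q = 0.73619 * 50.987 / 1000
q = 0.03753612 W/m^2
Convert: 0.03753612 W/m^2 * 1000.0 = 37.536 mW/m^2
q = 37.536 mW/m^2


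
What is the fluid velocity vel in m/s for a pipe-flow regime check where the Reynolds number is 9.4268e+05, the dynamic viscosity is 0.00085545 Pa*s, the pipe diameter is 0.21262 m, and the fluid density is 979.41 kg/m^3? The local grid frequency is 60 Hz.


vel = Re * mu / (rho * D)
vel = 9.4268e+05 * 0.00085545 / (979.41 * 0.21262)
vel = 3.8725 m/s


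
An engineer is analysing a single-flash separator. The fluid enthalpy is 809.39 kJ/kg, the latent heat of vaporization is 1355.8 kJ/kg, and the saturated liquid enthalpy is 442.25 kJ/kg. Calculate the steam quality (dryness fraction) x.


x = (h - hf) / hfg
x = (809.39 - 442.25) / 1355.8
x = 0.27079


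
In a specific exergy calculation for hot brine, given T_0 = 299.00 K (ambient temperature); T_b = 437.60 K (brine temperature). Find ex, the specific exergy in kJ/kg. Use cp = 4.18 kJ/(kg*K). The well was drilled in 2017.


ex = cp * ((T_b - T_0) - T_0 * ln(T_b/T_0))
ex = 4.18 * ((437.60 - 299.00) - 299.00 * ln(437.60/299.00))
ex = 103.34 kJ/kg


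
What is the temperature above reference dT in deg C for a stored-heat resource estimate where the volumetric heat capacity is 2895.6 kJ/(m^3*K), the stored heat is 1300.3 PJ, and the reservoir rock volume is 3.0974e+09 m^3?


dT = Q_s * 1e12 / (Vr * rhoc)
dT = 1300.3 * 1e12 / (3.0974e+09 * 2895.6)
dT = 144.9799 K
Convert (temperature difference, 1 K = 1 deg C): 144.9799 K = 144.9799 deg C
dT = 144.98 deg C


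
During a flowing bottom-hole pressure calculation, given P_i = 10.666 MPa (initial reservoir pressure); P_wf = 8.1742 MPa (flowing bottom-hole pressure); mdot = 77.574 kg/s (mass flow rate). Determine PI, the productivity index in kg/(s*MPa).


PI = mdot / (P_i - P_wf)
PI = 77.574 / (10.666 - 8.1742)
PI = 31.132 kg/(s*MPa)


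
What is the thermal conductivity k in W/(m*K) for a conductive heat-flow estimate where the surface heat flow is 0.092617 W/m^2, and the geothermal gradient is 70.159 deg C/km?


k = q * 1000 / grad
k = 0.092617 * 1000 / 70.159
k = 1.3201 W/(m*K)


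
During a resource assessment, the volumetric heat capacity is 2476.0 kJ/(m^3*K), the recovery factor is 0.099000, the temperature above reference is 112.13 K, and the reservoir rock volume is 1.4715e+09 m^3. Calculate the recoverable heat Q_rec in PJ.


Step 1: Q_s = Vr*rhoc*dT/1e12 = 1.4715e+09*2476.0*112.13/1e12 = 408.5383 PJ
Step 2: Q_rec = Q_s * RF = 408.5383 * 0.099 = 40.445 PJ
Q_rec = 40.445 PJ


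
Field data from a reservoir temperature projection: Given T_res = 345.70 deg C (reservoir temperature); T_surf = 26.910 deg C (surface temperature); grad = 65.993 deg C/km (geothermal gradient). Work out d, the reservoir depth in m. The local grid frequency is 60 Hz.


d = (T_res - T_surf) / grad * 1000
d = (345.70 - 26.910) / 65.993 * 1000
d = 4830.7 m


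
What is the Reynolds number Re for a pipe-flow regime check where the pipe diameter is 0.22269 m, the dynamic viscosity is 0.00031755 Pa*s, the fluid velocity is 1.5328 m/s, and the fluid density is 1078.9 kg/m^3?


Re = rho * vel * D / mu
Re = 1078.9 * 1.5328 * 0.22269 / 0.00031755
Re = 1.1597e+06


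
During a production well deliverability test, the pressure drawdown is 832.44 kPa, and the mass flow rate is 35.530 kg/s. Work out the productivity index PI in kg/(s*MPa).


PI = mdot * 1000 / dP
PI = 35.530 * 1000 / 832.44
PI = 42.682 kg/(s*MPa)


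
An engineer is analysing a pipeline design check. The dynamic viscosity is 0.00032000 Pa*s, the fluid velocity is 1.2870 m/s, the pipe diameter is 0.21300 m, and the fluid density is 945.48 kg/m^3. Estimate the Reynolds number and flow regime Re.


Step 1: Re = rho*vel*D/mu = 945.48*1.287*0.213/0.00032 = 8.0995e+05
Step 2: Re = 8.0995e+05 > 4000, so flow is turbulent.
Re = 8.0995e+05 (turbulent)


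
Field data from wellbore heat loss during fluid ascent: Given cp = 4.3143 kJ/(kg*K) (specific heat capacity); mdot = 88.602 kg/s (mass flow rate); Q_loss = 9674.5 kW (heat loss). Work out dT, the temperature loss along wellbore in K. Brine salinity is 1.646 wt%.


dT = Q_loss / (mdot * cp)
dT = 9674.5 / (88.602 * 4.3143)
dT = 25.309 K


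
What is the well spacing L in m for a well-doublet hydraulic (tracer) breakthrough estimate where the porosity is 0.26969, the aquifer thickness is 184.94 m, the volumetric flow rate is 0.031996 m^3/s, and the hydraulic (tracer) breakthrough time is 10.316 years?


L = sqrt(t_bt*365.25*86400*3*Qv / (pi*hr*phi))
L = sqrt(10.316*365.25*86400*3*0.031996 / (pi*184.94*0.26969))
L = 446.57 m


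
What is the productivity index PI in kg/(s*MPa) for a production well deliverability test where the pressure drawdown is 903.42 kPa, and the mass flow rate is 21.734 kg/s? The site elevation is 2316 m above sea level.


PI = mdot * 1000 / dP
PI = 21.734 * 1000 / 903.42
PI = 24.057 kg/(s*MPa)


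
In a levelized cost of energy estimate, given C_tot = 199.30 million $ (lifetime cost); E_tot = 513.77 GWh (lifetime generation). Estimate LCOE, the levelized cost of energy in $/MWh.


LCOE = C_tot / E_tot * 100
LCOE = 199.30 / 513.77 * 100
LCOE = 38.79168 cents/kWh
Convert: 38.79168 cents/kWh * 10.0 = 387.92 $/MWh
LCOE = 387.92 $/MWh


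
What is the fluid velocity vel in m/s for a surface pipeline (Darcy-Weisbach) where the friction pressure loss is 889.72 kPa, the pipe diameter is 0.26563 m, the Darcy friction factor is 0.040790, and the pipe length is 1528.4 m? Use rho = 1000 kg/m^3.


vel = sqrt(dP*1000*2*D / (f*L*rho))
vel = sqrt(889.72*1000*2*0.26563 / (0.040790*1528.4*1000))
vel = 2.7535 m/s


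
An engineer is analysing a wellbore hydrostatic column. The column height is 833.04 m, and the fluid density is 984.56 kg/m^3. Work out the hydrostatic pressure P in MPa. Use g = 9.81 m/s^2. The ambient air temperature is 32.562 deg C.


P = rho * g * h / 1e6
P = 984.56 * 9.81 * 833.04 / 1e6
P = 8.0459 MPa


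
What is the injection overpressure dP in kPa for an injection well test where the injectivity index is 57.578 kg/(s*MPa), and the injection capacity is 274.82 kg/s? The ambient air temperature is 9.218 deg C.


dP = mdot * 1000 / II
dP = 274.82 * 1000 / 57.578
dP = 4773.0 kPa


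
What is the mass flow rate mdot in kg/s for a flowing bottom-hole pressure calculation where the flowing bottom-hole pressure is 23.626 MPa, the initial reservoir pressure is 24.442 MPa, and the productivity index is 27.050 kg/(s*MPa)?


mdot = (P_i - P_wf) * PI
mdot = (24.442 - 23.626) * 27.050
mdot = 22.073 kg/s


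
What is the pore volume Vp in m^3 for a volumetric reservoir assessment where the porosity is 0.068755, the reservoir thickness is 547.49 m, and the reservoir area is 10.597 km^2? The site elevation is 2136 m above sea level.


Vp = A * 1e6 * hr * phi
Vp = 10.597 * 1e6 * 547.49 * 0.068755
Vp = 3.9890e+08 m^3


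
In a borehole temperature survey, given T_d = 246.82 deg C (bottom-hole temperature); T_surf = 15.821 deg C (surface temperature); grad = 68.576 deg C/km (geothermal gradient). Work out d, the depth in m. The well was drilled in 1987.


d = (T_d - T_surf) / grad * 1000
d = (246.82 - 15.821) / 68.576 * 1000
d = 3368.5 m


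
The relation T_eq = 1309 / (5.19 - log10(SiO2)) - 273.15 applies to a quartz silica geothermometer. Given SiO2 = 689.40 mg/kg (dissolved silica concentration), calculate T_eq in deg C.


T_eq = 1309 / (5.19 - log10(SiO2)) - 273.15
T_eq = 1309 / (5.19 - log10(689.40)) - 273.15
T_eq = 283.51 deg C


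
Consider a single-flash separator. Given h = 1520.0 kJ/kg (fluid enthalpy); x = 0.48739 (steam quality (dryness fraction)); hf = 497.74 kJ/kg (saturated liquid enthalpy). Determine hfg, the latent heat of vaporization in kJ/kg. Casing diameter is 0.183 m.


hfg = (h - hf) / x
hfg = (1520.0 - 497.74) / 0.48739
hfg = 2097.4 kJ/kg


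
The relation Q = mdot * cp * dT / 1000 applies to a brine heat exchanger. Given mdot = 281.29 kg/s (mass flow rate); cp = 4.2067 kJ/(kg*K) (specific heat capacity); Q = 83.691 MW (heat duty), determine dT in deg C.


dT = Q * 1000 / (mdot * cp)
dT = 83.691 * 1000 / (281.29 * 4.2067)
dT = 70.72662 K
Convert (temperature difference, 1 K = 1 deg C): 70.72662 K = 70.72662 deg C
dT = 70.727 deg C


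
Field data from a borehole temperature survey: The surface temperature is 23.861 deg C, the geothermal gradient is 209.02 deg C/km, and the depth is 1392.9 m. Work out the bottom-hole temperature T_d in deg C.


T_d = T_surf + grad * d / 1000
T_d = 23.861 + 209.02 * 1392.9 / 1000
T_d = 315.00 deg C


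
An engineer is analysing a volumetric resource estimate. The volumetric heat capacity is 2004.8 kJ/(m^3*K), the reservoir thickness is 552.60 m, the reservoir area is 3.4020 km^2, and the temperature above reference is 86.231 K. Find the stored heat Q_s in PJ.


Step 1: Vr = A*1e6*hr = 3.402*1e6*552.6 = 1.879945e+09 m^3
Step 2: Q_s = Vr*rhoc*dT/1e12 = 1.879945e+09*2004.8*86.231/1e12 = 325.00 PJ
Q_s = 325.00 PJ


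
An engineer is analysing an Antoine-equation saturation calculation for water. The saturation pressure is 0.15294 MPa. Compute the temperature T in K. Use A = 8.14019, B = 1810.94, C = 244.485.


T = B / (A - log10(P_sat * 760 / 0.101325)) - C
T = 1810.94 / (8.14019 - log10(0.15294 * 760 / 0.101325)) - 244.485
T = 111.9591 deg C
Convert to K: 111.9591 + 273.15 = 385.11 K
T = 385.11 K


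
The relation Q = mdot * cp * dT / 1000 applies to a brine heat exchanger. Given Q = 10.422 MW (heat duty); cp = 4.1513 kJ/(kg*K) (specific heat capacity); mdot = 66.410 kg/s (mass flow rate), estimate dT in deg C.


dT = Q * 1000 / (mdot * cp)
dT = 10.422 * 1000 / (66.410 * 4.1513)
dT = 37.80363 K
Convert (temperature difference, 1 K = 1 deg C): 37.80363 K = 37.80363 deg C
dT = 37.804 deg C


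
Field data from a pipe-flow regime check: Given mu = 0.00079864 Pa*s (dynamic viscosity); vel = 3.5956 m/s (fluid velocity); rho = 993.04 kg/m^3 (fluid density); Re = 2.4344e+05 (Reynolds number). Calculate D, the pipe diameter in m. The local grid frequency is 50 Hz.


D = Re * mu / (rho * vel)
D = 2.4344e+05 * 0.00079864 / (993.04 * 3.5956)
D = 0.054451 m


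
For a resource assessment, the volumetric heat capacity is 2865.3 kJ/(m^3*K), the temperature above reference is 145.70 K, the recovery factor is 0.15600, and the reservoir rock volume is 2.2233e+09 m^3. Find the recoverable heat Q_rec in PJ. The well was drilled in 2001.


Step 1: Q_s = Vr*rhoc*dT/1e12 = 2.2233e+09*2865.3*145.7/1e12 = 928.1704 PJ
Step 2: Q_rec = Q_s * RF = 928.1704 * 0.156 = 144.79 PJ
Q_rec = 144.79 PJ


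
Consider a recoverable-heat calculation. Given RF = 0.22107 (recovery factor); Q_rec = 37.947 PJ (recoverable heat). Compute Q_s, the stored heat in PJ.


Q_s = Q_rec / RF
Q_s = 37.947 / 0.22107
Q_s = 171.65 PJ


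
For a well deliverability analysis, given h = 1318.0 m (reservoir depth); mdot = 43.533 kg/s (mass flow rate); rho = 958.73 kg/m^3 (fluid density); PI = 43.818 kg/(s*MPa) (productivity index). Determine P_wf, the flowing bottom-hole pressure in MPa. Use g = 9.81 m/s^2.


Step 1: P_i = rho*g*h/1e6 = 958.73*9.81*1318.0/1e6 = 12.39598 MPa
Step 2: P_wf = P_i - mdot/PI = 12.39598 - 43.533/43.818 = 11.402 MPa
P_wf = 11.402 MPa


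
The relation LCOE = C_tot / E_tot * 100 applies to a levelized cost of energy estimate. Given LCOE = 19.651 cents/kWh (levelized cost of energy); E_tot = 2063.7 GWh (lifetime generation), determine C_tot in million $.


C_tot = LCOE / 100 * E_tot
C_tot = 19.651 / 100 * 2063.7
C_tot = 405.54 million $


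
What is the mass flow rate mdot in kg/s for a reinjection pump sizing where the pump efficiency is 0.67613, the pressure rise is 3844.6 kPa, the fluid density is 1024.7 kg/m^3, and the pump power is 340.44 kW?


mdot = P_pump * rho * eta / dP
mdot = 340.44 * 1024.7 * 0.67613 / 3844.6
mdot = 61.350 kg/s


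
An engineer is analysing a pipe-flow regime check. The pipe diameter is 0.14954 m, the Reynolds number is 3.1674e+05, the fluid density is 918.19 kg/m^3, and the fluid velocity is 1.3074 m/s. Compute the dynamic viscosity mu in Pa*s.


mu = rho * vel * D / Re
mu = 918.19 * 1.3074 * 0.14954 / 3.1674e+05
mu = 0.00056676 Pa*s


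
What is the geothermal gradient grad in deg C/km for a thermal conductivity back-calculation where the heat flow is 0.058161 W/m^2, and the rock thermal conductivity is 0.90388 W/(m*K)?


grad = q / k * 1000
grad = 0.058161 / 0.90388 * 1000
grad = 64.346 deg C/km


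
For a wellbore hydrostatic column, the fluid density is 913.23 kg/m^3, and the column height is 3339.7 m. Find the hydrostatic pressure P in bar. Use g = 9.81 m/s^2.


P = rho * g * h / 1e6
P = 913.23 * 9.81 * 3339.7 / 1e6
P = 29.91966 MPa
Convert: 29.91966 MPa * 10.0 = 299.20 bar
P = 299.20 bar


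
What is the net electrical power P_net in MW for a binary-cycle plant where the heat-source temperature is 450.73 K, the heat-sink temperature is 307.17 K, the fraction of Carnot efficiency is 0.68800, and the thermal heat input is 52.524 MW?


Step 1: eta = (1 - Tc/Th)*f = (1 - 307.17/450.73)*0.688 = 0.2191318
Step 2: P_net = eta * Q_in = 0.2191318 * 52.524 = 11.510 MW
P_net = 11.510 MW


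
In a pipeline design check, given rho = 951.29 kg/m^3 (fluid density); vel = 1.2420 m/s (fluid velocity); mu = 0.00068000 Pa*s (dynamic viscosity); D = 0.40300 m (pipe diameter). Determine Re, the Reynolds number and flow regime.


Step 1: Re = rho*vel*D/mu = 951.29*1.242*0.403/0.00068 = 7.0021e+05
Step 2: Re = 7.0021e+05 > 4000, so flow is turbulent.
Re = 7.0021e+05 (turbulent)


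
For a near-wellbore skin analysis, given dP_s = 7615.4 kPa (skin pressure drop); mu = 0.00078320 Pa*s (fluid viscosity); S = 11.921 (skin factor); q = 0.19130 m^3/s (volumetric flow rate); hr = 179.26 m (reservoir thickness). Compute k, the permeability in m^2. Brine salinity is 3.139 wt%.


k = S*q*mu / (2*pi*dP_s*1000*hr)
k = 11.921*0.19130*0.00078320 / (2*pi*7615.4*1000*179.26)
k = 2.0823e-13 m^2


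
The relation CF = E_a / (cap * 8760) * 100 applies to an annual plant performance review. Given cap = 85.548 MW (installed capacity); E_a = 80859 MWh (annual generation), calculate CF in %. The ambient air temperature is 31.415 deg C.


CF = E_a / (cap * 8760) * 100
CF = 80859 / (85.548 * 8760) * 100
CF = 10.790 %


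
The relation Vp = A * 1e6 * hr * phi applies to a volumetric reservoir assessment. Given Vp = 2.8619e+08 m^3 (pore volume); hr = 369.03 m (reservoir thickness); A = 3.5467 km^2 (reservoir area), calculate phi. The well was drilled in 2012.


phi = Vp / (A * 1e6 * hr)
phi = 2.8619e+08 / (3.5467 * 1e6 * 369.03)
phi = 0.21866


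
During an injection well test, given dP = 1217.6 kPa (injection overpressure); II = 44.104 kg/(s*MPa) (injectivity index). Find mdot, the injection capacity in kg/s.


mdot = II * dP / 1000
mdot = 44.104 * 1217.6 / 1000
mdot = 53.701 kg/s


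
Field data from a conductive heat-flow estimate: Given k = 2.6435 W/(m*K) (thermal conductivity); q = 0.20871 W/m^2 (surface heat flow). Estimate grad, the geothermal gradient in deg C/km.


grad = q * 1000 / k
grad = 0.20871 * 1000 / 2.6435
grad = 78.952 deg C/km


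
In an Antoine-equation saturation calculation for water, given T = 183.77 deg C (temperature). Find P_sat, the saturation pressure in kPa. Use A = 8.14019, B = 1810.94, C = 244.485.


P_sat = 10^(A - B/(C + T)) / 760 * 0.101325
P_sat = 10^(8.14019 - 1810.94/(244.485 + 183.77)) / 760 * 0.101325
P_sat = 1.087537 MPa
Convert: 1.087537 MPa * 1000.0 = 1087.5 kPa
P_sat = 1087.5 kPa


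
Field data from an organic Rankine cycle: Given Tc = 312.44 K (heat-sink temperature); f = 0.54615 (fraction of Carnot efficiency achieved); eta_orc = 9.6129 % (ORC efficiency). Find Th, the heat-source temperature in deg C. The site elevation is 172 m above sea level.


Th = Tc / (1 - (eta_orc/100)/f)
Th = 312.44 / (1 - (9.6129/100)/0.54615)
Th = 379.1803 K
Convert to deg C: 379.1803 - 273.15 = 106.03 deg C
Th = 106.03 deg C


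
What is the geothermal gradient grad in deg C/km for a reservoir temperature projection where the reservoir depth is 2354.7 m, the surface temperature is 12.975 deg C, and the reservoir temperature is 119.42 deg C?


grad = (T_res - T_surf) / d * 1000
grad = (119.42 - 12.975) / 2354.7 * 1000
grad = 45.205 deg C/km


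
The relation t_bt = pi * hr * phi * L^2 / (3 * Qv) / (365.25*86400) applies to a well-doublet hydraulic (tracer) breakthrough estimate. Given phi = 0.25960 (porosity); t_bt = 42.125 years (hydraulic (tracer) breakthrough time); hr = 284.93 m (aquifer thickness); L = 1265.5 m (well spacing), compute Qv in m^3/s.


Qv = pi*hr*phi*L^2 / (3*t_bt*365.25*86400)
Qv = pi*284.93*0.25960*1265.5^2 / (3*42.125*365.25*86400)
Qv = 0.093315 m^3/s


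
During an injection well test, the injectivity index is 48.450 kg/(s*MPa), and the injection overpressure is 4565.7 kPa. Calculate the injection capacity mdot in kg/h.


mdot = II * dP / 1000
mdot = 48.450 * 4565.7 / 1000
mdot = 221.2082 kg/s
Convert: 221.2082 kg/s * 3600.0 = 7.9635e+05 kg/h
mdot = 7.9635e+05 kg/h


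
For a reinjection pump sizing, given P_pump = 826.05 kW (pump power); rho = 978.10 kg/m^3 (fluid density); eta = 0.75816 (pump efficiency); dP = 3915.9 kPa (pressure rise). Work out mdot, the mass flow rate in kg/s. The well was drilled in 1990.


mdot = P_pump * rho * eta / dP
mdot = 826.05 * 978.10 * 0.75816 / 3915.9
mdot = 156.43 kg/s


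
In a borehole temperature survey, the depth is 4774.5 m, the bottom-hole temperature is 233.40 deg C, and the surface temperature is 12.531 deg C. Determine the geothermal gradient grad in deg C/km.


grad = (T_d - T_surf) / d * 1000
grad = (233.40 - 12.531) / 4774.5 * 1000
grad = 46.260 deg C/km


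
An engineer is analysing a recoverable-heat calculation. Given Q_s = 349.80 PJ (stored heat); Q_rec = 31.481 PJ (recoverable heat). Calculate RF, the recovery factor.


RF = Q_rec / Q_s
RF = 31.481 / 349.80
RF = 0.089997


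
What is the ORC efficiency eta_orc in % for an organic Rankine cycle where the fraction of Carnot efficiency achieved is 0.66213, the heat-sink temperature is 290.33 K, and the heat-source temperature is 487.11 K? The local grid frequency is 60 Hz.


eta_orc = (1 - Tc/Th) * f * 100
eta_orc = (1 - 290.33/487.11) * 0.66213 * 100
eta_orc = 26.748 %


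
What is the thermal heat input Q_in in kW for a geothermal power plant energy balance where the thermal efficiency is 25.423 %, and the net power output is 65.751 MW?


Q_in = W_net / (eta / 100)
Q_in = 65.751 / (25.423 / 100)
Q_in = 258.6280 MW
Convert: 258.6280 MW * 1000.0 = 2.5863e+05 kW
Q_in = 2.5863e+05 kW


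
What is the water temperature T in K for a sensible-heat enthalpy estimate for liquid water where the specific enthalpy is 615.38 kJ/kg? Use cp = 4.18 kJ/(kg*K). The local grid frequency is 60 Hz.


T = h / cp
T = 615.38 / 4.18
T = 147.2201 deg C
Convert to K: 147.2201 + 273.15 = 420.37 K
T = 420.37 K


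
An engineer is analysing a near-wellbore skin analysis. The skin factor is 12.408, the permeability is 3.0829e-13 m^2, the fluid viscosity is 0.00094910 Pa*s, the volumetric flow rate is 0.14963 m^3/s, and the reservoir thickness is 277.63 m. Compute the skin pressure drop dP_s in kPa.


dP_s = S * q * mu / (2*pi*k*hr) / 1000
dP_s = 12.408 * 0.14963 * 0.00094910 / (2*pi*3.0829e-13*277.63) / 1000
dP_s = 3276.6 kPa


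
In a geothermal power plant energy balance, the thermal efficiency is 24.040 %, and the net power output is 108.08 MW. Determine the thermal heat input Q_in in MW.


Q_in = W_net / (eta / 100)
Q_in = 108.08 / (24.040 / 100)
Q_in = 449.58 MW


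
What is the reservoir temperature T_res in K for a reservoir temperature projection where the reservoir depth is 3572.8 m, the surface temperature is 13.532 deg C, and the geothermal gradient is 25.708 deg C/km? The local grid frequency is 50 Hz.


T_res = T_surf + grad * d / 1000
T_res = 13.532 + 25.708 * 3572.8 / 1000
T_res = 105.3815 deg C
Convert to K: 105.3815 + 273.15 = 378.53 K
T_res = 378.53 K


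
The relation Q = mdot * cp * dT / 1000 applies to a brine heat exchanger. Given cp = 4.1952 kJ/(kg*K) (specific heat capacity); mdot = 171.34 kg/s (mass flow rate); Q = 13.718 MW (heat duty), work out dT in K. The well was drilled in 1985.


dT = Q * 1000 / (mdot * cp)
dT = 13.718 * 1000 / (171.34 * 4.1952)
dT = 19.084 K


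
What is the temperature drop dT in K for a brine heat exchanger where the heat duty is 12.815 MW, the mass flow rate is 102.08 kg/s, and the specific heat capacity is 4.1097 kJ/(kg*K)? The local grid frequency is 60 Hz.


dT = Q * 1000 / (mdot * cp)
dT = 12.815 * 1000 / (102.08 * 4.1097)
dT = 30.547 K


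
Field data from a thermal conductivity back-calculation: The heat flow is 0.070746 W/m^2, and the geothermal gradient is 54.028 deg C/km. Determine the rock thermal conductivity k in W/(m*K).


k = q / (grad / 1000)
k = 0.070746 / (54.028 / 1000)
k = 1.3094 W/(m*K)


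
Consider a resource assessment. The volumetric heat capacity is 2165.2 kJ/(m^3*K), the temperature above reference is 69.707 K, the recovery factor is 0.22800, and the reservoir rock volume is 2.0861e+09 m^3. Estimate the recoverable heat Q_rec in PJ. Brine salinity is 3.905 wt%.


Step 1: Q_s = Vr*rhoc*dT/1e12 = 2.0861e+09*2165.2*69.707/1e12 = 314.8542 PJ
Step 2: Q_rec = Q_s * RF = 314.8542 * 0.228 = 71.787 PJ
Q_rec = 71.787 PJ


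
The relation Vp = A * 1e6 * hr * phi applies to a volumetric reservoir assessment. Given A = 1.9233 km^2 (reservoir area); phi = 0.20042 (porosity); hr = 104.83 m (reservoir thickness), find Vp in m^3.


Vp = A * 1e6 * hr * phi
Vp = 1.9233 * 1e6 * 104.83 * 0.20042
Vp = 4.0409e+07 m^3


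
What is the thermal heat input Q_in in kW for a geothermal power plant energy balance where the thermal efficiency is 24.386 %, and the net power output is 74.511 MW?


Q_in = W_net / (eta / 100)
Q_in = 74.511 / (24.386 / 100)
Q_in = 305.5483 MW
Convert: 305.5483 MW * 1000.0 = 3.0555e+05 kW
Q_in = 3.0555e+05 kW


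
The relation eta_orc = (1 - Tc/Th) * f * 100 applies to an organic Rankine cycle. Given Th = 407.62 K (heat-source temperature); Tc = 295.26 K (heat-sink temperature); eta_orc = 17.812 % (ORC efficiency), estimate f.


f = (eta_orc/100) / (1 - Tc/Th)
f = (17.812/100) / (1 - 295.26/407.62)
f = 0.64618


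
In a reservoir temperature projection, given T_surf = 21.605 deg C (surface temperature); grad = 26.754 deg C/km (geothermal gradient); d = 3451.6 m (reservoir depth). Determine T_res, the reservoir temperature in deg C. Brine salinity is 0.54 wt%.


T_res = T_surf + grad * d / 1000
T_res = 21.605 + 26.754 * 3451.6 / 1000
T_res = 113.95 deg C


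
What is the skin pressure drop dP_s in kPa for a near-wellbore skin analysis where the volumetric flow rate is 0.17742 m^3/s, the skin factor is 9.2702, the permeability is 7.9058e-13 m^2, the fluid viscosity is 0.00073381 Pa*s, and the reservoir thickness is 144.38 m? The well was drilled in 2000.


dP_s = S * q * mu / (2*pi*k*hr) / 1000
dP_s = 9.2702 * 0.17742 * 0.00073381 / (2*pi*7.9058e-13*144.38) / 1000
dP_s = 1682.8 kPa


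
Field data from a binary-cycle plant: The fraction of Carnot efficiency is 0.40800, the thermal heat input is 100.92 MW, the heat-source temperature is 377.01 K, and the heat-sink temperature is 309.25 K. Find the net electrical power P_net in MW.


Step 1: eta = (1 - Tc/Th)*f = (1 - 309.25/377.01)*0.408 = 0.07332983
Step 2: P_net = eta * Q_in = 0.07332983 * 100.92 = 7.4004 MW
P_net = 7.4004 MW


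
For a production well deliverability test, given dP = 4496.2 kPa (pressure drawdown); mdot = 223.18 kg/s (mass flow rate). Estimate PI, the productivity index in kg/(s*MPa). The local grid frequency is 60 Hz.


PI = mdot * 1000 / dP
PI = 223.18 * 1000 / 4496.2
PI = 49.637 kg/(s*MPa)


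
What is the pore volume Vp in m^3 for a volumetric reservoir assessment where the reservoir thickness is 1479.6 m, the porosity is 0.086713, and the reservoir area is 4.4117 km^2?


Vp = A * 1e6 * hr * phi
Vp = 4.4117 * 1e6 * 1479.6 * 0.086713
Vp = 5.6602e+08 m^3


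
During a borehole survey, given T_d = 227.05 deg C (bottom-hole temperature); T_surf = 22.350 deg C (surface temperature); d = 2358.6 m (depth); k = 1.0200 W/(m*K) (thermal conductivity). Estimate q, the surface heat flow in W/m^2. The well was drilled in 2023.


Step 1: grad = (T_d - T_surf)/d * 1000 = (227.05 - 22.35)/2358.6 * 1000 = 86.78877 deg C/km
Step 2: q = k * grad / 1000 = 1.02 * 86.78877 / 1000 = 0.088525 W/m^2
q = 0.088525 W/m^2


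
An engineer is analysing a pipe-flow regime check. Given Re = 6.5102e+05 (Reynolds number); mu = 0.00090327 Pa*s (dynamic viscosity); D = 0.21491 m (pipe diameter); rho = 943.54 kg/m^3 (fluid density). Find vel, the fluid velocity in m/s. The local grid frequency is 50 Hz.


vel = Re * mu / (rho * D)
vel = 6.5102e+05 * 0.00090327 / (943.54 * 0.21491)
vel = 2.9000 m/s


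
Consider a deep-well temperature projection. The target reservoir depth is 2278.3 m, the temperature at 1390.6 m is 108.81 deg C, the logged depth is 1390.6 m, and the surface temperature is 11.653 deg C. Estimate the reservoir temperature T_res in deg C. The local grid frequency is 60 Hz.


Step 1: grad = (T_d1 - T_surf)/d1 * 1000 = (108.81 - 11.653)/1390.6 * 1000 = 69.86696 deg C/km
Step 2: T_res = T_surf + grad*d2/1000 = 11.653 + 69.86696*2278.3/1000 = 170.83 deg C
T_res = 170.83 deg C


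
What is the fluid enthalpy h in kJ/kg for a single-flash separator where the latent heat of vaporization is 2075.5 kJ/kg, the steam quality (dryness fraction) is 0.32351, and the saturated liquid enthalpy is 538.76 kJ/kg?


h = hf + x * hfg
h = 538.76 + 0.32351 * 2075.5
h = 1210.2 kJ/kg


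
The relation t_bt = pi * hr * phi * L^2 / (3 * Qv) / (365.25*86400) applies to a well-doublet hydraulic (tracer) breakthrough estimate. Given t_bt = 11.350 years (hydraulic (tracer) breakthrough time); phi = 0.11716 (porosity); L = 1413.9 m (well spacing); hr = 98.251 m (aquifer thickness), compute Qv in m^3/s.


Qv = pi*hr*phi*L^2 / (3*t_bt*365.25*86400)
Qv = pi*98.251*0.11716*1413.9^2 / (3*11.350*365.25*86400)
Qv = 0.067279 m^3/s


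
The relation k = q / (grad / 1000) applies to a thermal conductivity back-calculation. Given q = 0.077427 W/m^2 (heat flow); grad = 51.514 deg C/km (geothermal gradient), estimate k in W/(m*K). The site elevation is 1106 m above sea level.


k = q / (grad / 1000)
k = 0.077427 / (51.514 / 1000)
k = 1.5030 W/(m*K)


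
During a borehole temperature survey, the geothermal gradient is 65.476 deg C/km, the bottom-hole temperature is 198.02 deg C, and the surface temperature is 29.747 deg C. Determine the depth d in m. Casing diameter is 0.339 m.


d = (T_d - T_surf) / grad * 1000
d = (198.02 - 29.747) / 65.476 * 1000
d = 2570.0 m


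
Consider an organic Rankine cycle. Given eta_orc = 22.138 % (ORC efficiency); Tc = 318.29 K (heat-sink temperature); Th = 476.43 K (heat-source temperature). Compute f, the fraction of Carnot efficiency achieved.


f = (eta_orc/100) / (1 - Tc/Th)
f = (22.138/100) / (1 - 318.29/476.43)
f = 0.66695


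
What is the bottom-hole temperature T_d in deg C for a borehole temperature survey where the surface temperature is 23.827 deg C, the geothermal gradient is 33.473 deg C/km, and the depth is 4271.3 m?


T_d = T_surf + grad * d / 1000
T_d = 23.827 + 33.473 * 4271.3 / 1000
T_d = 166.80 deg C


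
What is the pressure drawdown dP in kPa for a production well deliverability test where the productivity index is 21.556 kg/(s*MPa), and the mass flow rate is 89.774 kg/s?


dP = mdot * 1000 / PI
dP = 89.774 * 1000 / 21.556
dP = 4164.7 kPa


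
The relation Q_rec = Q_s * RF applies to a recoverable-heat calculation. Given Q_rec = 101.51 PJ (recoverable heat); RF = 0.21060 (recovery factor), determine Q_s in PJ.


Q_s = Q_rec / RF
Q_s = 101.51 / 0.21060
Q_s = 482.00 PJ


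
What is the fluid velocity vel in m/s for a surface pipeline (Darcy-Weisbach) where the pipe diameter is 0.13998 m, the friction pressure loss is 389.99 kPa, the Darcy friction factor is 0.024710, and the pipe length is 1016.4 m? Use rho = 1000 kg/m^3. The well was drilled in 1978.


vel = sqrt(dP*1000*2*D / (f*L*rho))
vel = sqrt(389.99*1000*2*0.13998 / (0.024710*1016.4*1000))
vel = 2.0850 m/s


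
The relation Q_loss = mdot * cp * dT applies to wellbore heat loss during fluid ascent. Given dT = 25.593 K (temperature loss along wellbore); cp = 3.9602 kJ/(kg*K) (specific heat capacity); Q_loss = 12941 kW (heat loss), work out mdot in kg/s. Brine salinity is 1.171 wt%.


mdot = Q_loss / (cp * dT)
mdot = 12941 / (3.9602 * 25.593)
mdot = 127.68 kg/s


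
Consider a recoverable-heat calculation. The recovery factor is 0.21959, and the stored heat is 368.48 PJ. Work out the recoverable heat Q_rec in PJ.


Q_rec = Q_s * RF
Q_rec = 368.48 * 0.21959
Q_rec = 80.915 PJ


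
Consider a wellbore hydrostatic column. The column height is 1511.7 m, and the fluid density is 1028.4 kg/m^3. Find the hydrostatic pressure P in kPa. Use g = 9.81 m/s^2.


P = rho * g * h / 1e6
P = 1028.4 * 9.81 * 1511.7 / 1e6
P = 15.25094 MPa
Convert: 15.25094 MPa * 1000.0 = 15251 kPa
P = 15251 kPa


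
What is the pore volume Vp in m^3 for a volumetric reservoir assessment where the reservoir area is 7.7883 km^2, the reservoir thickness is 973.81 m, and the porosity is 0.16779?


Vp = A * 1e6 * hr * phi
Vp = 7.7883 * 1e6 * 973.81 * 0.16779
Vp = 1.2726e+09 m^3


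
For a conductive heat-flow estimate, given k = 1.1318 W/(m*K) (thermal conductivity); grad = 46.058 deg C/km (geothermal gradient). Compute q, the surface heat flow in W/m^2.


q = k * grad / 1000
q = 1.1318 * 46.058 / 1000
q = 0.052128 W/m^2


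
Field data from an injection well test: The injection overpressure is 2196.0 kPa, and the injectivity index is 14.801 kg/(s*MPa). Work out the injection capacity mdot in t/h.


mdot = II * dP / 1000
mdot = 14.801 * 2196.0 / 1000
mdot = 32.50300 kg/s
Convert: 32.50300 kg/s * 3.6 = 117.01 t/h
mdot = 117.01 t/h


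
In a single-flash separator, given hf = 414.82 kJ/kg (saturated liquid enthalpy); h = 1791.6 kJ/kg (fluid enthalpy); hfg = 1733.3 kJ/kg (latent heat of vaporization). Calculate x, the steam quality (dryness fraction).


x = (h - hf) / hfg
x = (1791.6 - 414.82) / 1733.3
x = 0.79431


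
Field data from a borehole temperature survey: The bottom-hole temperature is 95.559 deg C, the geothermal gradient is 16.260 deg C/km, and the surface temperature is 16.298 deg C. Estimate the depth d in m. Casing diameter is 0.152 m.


d = (T_d - T_surf) / grad * 1000
d = (95.559 - 16.298) / 16.260 * 1000
d = 4874.6 m


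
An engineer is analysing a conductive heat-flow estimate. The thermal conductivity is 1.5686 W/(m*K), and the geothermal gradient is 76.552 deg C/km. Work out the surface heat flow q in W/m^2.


q = k * grad / 1000
q = 1.5686 * 76.552 / 1000
q = 0.12008 W/m^2


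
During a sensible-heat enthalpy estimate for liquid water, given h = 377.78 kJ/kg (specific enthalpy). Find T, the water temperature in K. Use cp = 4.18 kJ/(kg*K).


T = h / cp
T = 377.78 / 4.18
T = 90.37799 deg C
Convert to K: 90.37799 + 273.15 = 363.53 K
T = 363.53 K
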